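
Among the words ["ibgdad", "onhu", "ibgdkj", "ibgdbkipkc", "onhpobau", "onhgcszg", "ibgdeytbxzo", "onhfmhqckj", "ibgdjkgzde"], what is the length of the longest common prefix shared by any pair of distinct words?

Look for the deepest trie node that still has at least two words in its subtree.
e.g. "ibgdad" and "ibgdbkipkc" share the prefix "ibgd" of length 4; no pair shares a longer one.
Longest shared-prefix length: 4

4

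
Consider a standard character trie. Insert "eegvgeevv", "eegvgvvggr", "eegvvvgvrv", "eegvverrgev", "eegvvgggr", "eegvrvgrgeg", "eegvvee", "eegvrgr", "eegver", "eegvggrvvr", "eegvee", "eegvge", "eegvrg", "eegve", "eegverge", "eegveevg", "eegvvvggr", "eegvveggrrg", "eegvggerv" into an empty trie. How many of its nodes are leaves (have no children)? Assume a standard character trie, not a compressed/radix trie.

A leaf is a node with no children — equivalently, the end of a word that is not a proper prefix of any other stored word.
Those words: "eegveevg", "eegverge", "eegvgeevv", "eegvggerv", "eegvggrvvr", "eegvgvvggr", "eegvrgr", "eegvrvgrgeg", "eegvvee", "eegvveggrrg", "eegvverrgev", "eegvvgggr", "eegvvvggr", "eegvvvgvrv"
Leaf count: 14

14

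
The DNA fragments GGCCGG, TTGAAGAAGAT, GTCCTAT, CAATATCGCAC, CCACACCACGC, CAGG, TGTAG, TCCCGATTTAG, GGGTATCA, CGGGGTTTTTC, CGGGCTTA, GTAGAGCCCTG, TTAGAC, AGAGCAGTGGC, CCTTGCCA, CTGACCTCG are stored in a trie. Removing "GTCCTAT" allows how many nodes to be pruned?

A node on "GTCCTAT"'s path can go only if nothing else ends at it or branches off below it.
The suffix "CCTAT" (5 nodes) is used only by "GTCCTAT"; the node for "GT" still has the child "A", so pruning stops there.
Nodes removed: 5

5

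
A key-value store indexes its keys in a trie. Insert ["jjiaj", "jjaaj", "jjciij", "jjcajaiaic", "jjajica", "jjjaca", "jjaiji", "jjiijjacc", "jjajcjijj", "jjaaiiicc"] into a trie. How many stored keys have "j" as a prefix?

10

Walk to "j"; the words in its subtree are exactly those with that prefix.
Matches: "jjaaiiicc", "jjaaj", "jjaiji", "jjajcjijj", "jjajica", "jjcajaiaic", "jjciij", "jjiaj", "jjiijjacc", "jjjaca"
Count: 10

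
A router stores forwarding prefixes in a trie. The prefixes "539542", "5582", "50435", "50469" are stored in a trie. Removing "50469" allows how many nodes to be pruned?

2

After clearing the end-marker at "50469", prune upward until reaching a node still needed by another word.
The suffix "69" (2 nodes) is used only by "50469"; the node for "504" still has the child "3", so pruning stops there.
Nodes removed: 2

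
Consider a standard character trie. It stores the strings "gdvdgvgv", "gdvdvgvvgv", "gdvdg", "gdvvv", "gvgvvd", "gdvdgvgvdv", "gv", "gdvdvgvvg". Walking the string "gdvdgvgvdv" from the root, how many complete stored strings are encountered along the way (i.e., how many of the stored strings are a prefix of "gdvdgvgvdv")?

Check each prefix of "gdvdgvgvdv" against the stored set — each match is an end-marker on the path.
Prefixes of the query that are stored words: "gdvdg", "gdvdgvgv", "gdvdgvgvdv"
Count: 3

3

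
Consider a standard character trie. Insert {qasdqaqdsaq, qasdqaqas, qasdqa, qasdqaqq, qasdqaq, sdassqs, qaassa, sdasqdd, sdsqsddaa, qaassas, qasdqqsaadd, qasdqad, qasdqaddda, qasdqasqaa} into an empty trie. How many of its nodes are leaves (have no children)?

10

Leaves are exactly the stored words that no other stored word extends.
Those words: "qaassas", "qasdqaddda", "qasdqaqas", "qasdqaqdsaq", "qasdqaqq", "qasdqasqaa", "qasdqqsaadd", "sdasqdd", "sdassqs", "sdsqsddaa"
Leaf count: 10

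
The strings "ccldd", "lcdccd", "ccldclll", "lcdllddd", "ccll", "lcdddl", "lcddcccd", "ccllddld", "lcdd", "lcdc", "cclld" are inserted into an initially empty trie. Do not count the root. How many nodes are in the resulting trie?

Trace insertions, counting only characters that open a new branch:
  "ccldd" → 5 new (c, c, l, d, d)
  "lcdccd" → 6 new (l, c, d, c, c, d)
  "ccldclll" → prefix "ccld" already present; 4 new (c, l, l, l)
  "lcdllddd" → prefix "lcd" already present; 5 new (l, l, d, d, d)
  "ccll" → prefix "ccl" already present; 1 new (l)
  "lcdddl" → prefix "lcd" already present; 3 new (d, d, l)
  "lcddcccd" → prefix "lcdd" already present; 4 new (c, c, c, d)
  "ccllddld" → prefix "ccll" already present; 4 new (d, d, l, d)
  "lcdd" → prefix "lcdd" already present; 0 new (none)
  "lcdc" → prefix "lcdc" already present; 0 new (none)
  "cclld" → prefix "cclld" already present; 0 new (none)
Total nodes = 5 + 6 + 4 + 5 + 1 + 3 + 4 + 4 + 0 + 0 + 0 = 32

32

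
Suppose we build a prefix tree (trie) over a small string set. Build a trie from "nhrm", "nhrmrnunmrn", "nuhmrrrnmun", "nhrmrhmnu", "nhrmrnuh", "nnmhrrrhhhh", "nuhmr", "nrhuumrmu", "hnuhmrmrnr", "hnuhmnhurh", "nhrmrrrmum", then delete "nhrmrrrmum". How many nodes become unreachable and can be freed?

After clearing the end-marker at "nhrmrrrmum", prune upward until reaching a node still needed by another word.
The suffix "rrmum" (5 nodes) is used only by "nhrmrrrmum"; the node for "nhrmr" still has the child "n", so pruning stops there.
Nodes removed: 5

5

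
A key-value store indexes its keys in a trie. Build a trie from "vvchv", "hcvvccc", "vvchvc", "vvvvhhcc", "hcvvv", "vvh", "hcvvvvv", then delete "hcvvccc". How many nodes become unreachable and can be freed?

3

Walk "hcvvccc" from the leaf back toward the root, removing each node that no remaining word uses.
The suffix "ccc" (3 nodes) is used only by "hcvvccc"; the node for "hcvv" still has the child "v", so pruning stops there.
Nodes removed: 3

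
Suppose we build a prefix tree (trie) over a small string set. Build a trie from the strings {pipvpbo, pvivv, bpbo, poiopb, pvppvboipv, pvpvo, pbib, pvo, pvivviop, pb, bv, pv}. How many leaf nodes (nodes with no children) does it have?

Leaves are exactly the stored words that no other stored word extends.
Those words: "bpbo", "bv", "pbib", "pipvpbo", "poiopb", "pvivviop", "pvo", "pvppvboipv", "pvpvo"
Leaf count: 9

9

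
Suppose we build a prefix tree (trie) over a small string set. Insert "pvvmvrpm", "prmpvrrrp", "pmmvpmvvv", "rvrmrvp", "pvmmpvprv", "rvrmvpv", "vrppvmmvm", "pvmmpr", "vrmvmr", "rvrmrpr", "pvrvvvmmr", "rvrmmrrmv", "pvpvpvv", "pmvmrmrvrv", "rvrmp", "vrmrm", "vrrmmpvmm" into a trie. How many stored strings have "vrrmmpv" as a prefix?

1

Traverse to the node for "vrrmmpv", then collect every word in that subtree.
Matches: "vrrmmpvmm"
Count: 1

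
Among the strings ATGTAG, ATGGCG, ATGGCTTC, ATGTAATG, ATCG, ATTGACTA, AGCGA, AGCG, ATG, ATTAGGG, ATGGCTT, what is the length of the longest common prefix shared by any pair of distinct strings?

7

Equivalently: take the maximum, over all pairs, of their longest common prefix length.
e.g. "ATGGCTT" and "ATGGCTTC" share the prefix "ATGGCTT" of length 7; no pair shares a longer one.
Longest shared-prefix length: 7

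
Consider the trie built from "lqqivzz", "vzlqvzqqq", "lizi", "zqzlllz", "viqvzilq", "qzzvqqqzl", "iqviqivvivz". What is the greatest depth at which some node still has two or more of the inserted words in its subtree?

1

The deepest shared node is where two words last agree before diverging.
"lizi" and "lqqivzz" agree on "l" (1 characters) before diverging; nothing deeper is shared.
Longest shared-prefix length: 1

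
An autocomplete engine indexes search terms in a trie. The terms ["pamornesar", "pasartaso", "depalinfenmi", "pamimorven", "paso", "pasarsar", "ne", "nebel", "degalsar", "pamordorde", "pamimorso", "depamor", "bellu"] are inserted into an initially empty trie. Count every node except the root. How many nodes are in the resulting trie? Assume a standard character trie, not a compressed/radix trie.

For each word, the new-node count is its length minus the longest prefix already in the trie:
  "pamornesar" → 10 new (p, a, m, o, r, n, e, s, a, r)
  "pasartaso" → prefix "pa" already present; 7 new (s, a, r, t, a, s, o)
  "depalinfenmi" → 12 new (d, e, p, a, l, i, n, f, e, n, m, i)
  "pamimorven" → prefix "pam" already present; 7 new (i, m, o, r, v, e, n)
  "paso" → prefix "pas" already present; 1 new (o)
  "pasarsar" → prefix "pasar" already present; 3 new (s, a, r)
  "ne" → 2 new (n, e)
  "nebel" → prefix "ne" already present; 3 new (b, e, l)
  "degalsar" → prefix "de" already present; 6 new (g, a, l, s, a, r)
  "pamordorde" → prefix "pamor" already present; 5 new (d, o, r, d, e)
  "pamimorso" → prefix "pamimor" already present; 2 new (s, o)
  "depamor" → prefix "depa" already present; 3 new (m, o, r)
  "bellu" → 5 new (b, e, l, l, u)
Total nodes = 10 + 7 + 12 + 7 + 1 + 3 + 2 + 3 + 6 + 5 + 2 + 3 + 5 = 66

66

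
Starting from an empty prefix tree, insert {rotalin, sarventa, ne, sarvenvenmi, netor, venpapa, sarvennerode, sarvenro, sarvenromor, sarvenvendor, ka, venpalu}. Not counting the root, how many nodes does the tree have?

Count nodes per top-level branch (shared prefixes stored once):
  'k'-branch (ka): 2 nodes
  'n'-branch (ne, netor): 5 nodes
  'r'-branch (rotalin): 7 nodes
  's'-branch (sarvennerode, sarvenro, sarvenromor, sarventa, sarvenvendor, sarvenvenmi): 27 nodes
  'v'-branch (venpalu, venpapa): 9 nodes
Sum: 50

50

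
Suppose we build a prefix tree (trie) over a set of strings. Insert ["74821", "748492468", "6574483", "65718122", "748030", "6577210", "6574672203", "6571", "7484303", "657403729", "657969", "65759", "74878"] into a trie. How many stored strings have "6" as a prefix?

8

Traverse to the node for "6", then collect every word in that subtree.
Words under "6": 6571, 65718122, 657403729, 6574483, 6574672203, 65759, 6577210, 657969
Count: 8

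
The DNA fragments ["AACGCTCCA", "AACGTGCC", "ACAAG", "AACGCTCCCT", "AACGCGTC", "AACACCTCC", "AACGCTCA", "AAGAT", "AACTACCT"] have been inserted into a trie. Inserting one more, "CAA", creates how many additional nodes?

Nothing in the trie begins with "C"; the whole of "CAA" is new.
3 − 0 = 3 new nodes.

3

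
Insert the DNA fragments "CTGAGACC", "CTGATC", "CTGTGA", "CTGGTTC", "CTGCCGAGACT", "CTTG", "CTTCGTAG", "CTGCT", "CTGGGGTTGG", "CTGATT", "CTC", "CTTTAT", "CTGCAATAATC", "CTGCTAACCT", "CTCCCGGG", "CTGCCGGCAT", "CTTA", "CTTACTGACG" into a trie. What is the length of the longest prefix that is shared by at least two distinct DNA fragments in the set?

Equivalently: take the maximum, over all pairs, of their longest common prefix length.
e.g. "CTGCCGAGACT" and "CTGCCGGCAT" share the prefix "CTGCCG" of length 6; no pair shares a longer one.
Longest shared-prefix length: 6

6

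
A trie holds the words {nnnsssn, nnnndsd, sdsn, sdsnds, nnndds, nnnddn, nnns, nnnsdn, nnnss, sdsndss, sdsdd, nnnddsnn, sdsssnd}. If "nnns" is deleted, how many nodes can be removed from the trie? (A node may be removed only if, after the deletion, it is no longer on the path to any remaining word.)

0

A node on "nnns"'s path can go only if nothing else ends at it or branches off below it.
Every node on "nnns" is still needed (e.g. by "nnnsssn"), so nothing is freed.
Nodes removed: 0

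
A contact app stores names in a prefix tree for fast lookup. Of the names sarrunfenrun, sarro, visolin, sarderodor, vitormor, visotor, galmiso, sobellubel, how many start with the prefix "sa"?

Walk to "sa"; the words in its subtree are exactly those with that prefix.
Matches: "sarderodor", "sarro", "sarrunfenrun"
Count: 3

3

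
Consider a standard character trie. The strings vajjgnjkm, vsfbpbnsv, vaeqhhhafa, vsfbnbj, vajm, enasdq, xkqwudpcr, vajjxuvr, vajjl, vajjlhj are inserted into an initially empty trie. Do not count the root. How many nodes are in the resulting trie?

Trace insertions, counting only characters that open a new branch:
  "vajjgnjkm" → 9 new (v, a, j, j, g, n, j, k, m)
  "vsfbpbnsv" → prefix "v" already present; 8 new (s, f, b, p, b, n, s, v)
  "vaeqhhhafa" → prefix "va" already present; 8 new (e, q, h, h, h, a, f, a)
  "vsfbnbj" → prefix "vsfb" already present; 3 new (n, b, j)
  "vajm" → prefix "vaj" already present; 1 new (m)
  "enasdq" → 6 new (e, n, a, s, d, q)
  "xkqwudpcr" → 9 new (x, k, q, w, u, d, p, c, r)
  "vajjxuvr" → prefix "vajj" already present; 4 new (x, u, v, r)
  "vajjl" → prefix "vajj" already present; 1 new (l)
  "vajjlhj" → prefix "vajjl" already present; 2 new (h, j)
Total nodes = 9 + 8 + 8 + 3 + 1 + 6 + 9 + 4 + 1 + 2 = 51

51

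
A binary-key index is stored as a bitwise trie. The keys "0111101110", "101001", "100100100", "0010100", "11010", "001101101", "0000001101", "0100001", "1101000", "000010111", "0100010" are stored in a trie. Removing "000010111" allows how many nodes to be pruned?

5

Walk "000010111" from the leaf back toward the root, removing each node that no remaining word uses.
The suffix "10111" (5 nodes) is used only by "000010111"; the node for "0000" still has the child "0", so pruning stops there.
Nodes removed: 5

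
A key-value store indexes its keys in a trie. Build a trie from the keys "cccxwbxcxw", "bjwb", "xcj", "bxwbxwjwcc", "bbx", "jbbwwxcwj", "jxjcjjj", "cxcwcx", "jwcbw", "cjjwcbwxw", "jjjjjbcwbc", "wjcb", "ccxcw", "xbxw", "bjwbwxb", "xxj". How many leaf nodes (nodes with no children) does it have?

15

Leaves are exactly the stored words that no other stored word extends.
Those words: "bbx", "bjwbwxb", "bxwbxwjwcc", "cccxwbxcxw", "ccxcw", "cjjwcbwxw", "cxcwcx", "jbbwwxcwj", "jjjjjbcwbc", "jwcbw", "jxjcjjj", "wjcb", "xbxw", "xcj", "xxj"
Leaf count: 15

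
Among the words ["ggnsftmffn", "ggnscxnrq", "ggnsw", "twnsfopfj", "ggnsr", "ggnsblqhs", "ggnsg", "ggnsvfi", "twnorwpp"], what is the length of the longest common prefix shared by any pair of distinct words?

4

Look for the deepest trie node that still has at least two words in its subtree.
"ggnsblqhs" and "ggnscxnrq" agree on "ggns" (4 characters) before diverging; nothing deeper is shared.
Longest shared-prefix length: 4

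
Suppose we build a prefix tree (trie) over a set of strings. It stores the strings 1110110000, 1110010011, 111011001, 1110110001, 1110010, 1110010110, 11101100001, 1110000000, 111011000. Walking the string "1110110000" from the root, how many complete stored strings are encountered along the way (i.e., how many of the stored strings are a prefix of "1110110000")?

2

Walk "1110110000" from the root; an end-of-word marker is hit whenever a stored word is a prefix of "1110110000".
Prefixes of the query that are stored words: "111011000", "1110110000"
Count: 2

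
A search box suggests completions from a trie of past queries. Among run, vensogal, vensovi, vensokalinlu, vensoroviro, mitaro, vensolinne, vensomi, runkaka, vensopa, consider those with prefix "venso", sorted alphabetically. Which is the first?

vensogal

DFS of the "venso" subtree visits, in order: "vensogal", "vensokalinlu", "vensolinne", "vensomi", "vensopa", "vensoroviro", "vensovi"
Position 1: vensogal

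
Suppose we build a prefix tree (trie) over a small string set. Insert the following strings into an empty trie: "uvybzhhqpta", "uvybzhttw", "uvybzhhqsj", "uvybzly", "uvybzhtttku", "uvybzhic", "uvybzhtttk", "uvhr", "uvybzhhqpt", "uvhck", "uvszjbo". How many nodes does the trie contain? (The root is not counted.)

Insert word by word; a character creates a node only if that edge doesn't already exist:
  "uvybzhhqpta" → 11 new (u, v, y, b, z, h, h, q, p, t, a)
  "uvybzhttw" → prefix "uvybzh" already present; 3 new (t, t, w)
  "uvybzhhqsj" → prefix "uvybzhhq" already present; 2 new (s, j)
  "uvybzly" → prefix "uvybz" already present; 2 new (l, y)
  "uvybzhtttku" → prefix "uvybzhtt" already present; 3 new (t, k, u)
  "uvybzhic" → prefix "uvybzh" already present; 2 new (i, c)
  "uvybzhtttk" → prefix "uvybzhtttk" already present; 0 new (none)
  "uvhr" → prefix "uv" already present; 2 new (h, r)
  "uvybzhhqpt" → prefix "uvybzhhqpt" already present; 0 new (none)
  "uvhck" → prefix "uvh" already present; 2 new (c, k)
  "uvszjbo" → prefix "uv" already present; 5 new (s, z, j, b, o)
Total nodes = 11 + 3 + 2 + 2 + 3 + 2 + 0 + 2 + 0 + 2 + 5 = 32

32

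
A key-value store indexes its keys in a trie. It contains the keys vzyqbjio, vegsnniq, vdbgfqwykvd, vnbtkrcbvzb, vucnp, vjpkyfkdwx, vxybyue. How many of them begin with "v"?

7

Filter for entries beginning with "v":
Matches: "vdbgfqwykvd", "vegsnniq", "vjpkyfkdwx", "vnbtkrcbvzb", "vucnp", "vxybyue", "vzyqbjio"
Count: 7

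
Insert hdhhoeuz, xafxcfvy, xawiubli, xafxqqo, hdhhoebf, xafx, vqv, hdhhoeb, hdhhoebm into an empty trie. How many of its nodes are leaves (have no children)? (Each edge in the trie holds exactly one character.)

7

Leaves are exactly the stored words that no other stored word extends.
Those words: "hdhhoebf", "hdhhoebm", "hdhhoeuz", "vqv", "xafxcfvy", "xafxqqo", "xawiubli"
Leaf count: 7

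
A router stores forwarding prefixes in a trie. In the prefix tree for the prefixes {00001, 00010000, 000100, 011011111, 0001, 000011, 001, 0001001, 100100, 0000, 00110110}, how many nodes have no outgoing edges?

Leaves are exactly the stored words that no other stored word extends.
Those words: "000011", "00010000", "0001001", "00110110", "011011111", "100100"
Leaf count: 6

6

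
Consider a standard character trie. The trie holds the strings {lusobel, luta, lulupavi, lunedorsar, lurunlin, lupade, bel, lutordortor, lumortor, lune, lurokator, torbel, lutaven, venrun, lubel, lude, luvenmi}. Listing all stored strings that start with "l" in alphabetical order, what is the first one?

DFS of the "l" subtree visits, in order: "lubel", "lude", "lulupavi", "lumortor", "lune", "lunedorsar", "lupade", "lurokator", "lurunlin", "lusobel", "luta", "lutaven", "lutordortor", "luvenmi"
Position 1: lubel

lubel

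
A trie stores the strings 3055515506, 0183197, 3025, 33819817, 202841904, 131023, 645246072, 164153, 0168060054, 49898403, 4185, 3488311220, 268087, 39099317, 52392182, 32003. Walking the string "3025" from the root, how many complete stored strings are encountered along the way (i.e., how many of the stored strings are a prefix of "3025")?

1

Check each prefix of "3025" against the stored set — each match is an end-marker on the path.
Prefixes of the query that are stored words: "3025"
Count: 1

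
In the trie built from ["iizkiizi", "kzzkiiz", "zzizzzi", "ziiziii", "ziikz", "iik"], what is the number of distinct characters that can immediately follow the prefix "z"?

The children of the "z" node are the distinct next characters among strings starting with "z".
Characters that immediately follow "z" among the stored strings: {i, z}.
That node has 2 child edges.

2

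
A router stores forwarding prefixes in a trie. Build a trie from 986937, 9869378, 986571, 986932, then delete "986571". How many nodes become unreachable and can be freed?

3

A node on "986571"'s path can go only if nothing else ends at it or branches off below it.
The suffix "571" (3 nodes) is used only by "986571"; the node for "986" still has the child "9", so pruning stops there.
Nodes removed: 3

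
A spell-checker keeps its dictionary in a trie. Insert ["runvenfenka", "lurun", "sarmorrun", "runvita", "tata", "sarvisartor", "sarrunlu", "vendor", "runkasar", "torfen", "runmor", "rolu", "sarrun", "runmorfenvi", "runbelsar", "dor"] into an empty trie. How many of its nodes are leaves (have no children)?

A leaf is a node with no children — equivalently, the end of a word that is not a proper prefix of any other stored word.
Those words: "dor", "lurun", "rolu", "runbelsar", "runkasar", "runmorfenvi", "runvenfenka", "runvita", "sarmorrun", "sarrunlu", "sarvisartor", "tata", "torfen", "vendor"
Leaf count: 14

14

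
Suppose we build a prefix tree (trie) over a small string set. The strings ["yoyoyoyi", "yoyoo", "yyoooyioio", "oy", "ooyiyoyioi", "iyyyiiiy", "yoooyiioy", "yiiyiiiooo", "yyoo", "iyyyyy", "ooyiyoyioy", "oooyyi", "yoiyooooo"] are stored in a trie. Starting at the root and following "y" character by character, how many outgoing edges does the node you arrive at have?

The children of the "y" node are the distinct next characters among strings starting with "y".
Characters that immediately follow "y" among the stored strings: {i, o, y}.
That node has 3 child edges.

3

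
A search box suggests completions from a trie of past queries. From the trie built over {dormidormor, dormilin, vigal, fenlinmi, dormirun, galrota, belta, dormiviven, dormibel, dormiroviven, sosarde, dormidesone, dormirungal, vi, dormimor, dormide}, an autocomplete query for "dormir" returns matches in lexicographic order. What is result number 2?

Words with prefix "dormir", in lexicographic order: "dormiroviven", "dormirun", "dormirungal"
The 2nd is dormirun.

dormirun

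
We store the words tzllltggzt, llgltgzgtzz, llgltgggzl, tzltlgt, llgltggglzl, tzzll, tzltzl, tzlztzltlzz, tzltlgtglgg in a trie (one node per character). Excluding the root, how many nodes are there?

49

Count nodes per top-level branch (shared prefixes stored once):
  'l'-branch (llgltggglzl, llgltgggzl, llgltgzgtzz): 18 nodes
  't'-branch (tzllltggzt, tzltlgt, tzltlgtglgg, tzltzl, tzlztzltlzz, tzzll): 31 nodes
Sum: 49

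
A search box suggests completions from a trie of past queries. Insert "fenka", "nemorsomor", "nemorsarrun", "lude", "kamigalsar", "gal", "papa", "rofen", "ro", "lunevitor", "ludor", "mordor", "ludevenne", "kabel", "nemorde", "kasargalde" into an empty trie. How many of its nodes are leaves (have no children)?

14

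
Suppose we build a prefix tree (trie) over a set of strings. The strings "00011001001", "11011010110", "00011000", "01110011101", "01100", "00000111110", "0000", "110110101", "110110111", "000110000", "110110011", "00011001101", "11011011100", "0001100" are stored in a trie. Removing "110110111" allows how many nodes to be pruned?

A node on "110110111"'s path can go only if nothing else ends at it or branches off below it.
Every node on "110110111" is still needed (e.g. by "11011011100"), so nothing is freed.
Nodes removed: 0

0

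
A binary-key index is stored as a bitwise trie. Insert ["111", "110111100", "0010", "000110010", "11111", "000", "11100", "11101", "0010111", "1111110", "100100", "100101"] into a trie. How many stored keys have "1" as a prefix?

8

Filter for entries beginning with "1":
Words under "1": 100100, 100101, 110111100, 111, 11100, 11101, 11111, 1111110
Count: 8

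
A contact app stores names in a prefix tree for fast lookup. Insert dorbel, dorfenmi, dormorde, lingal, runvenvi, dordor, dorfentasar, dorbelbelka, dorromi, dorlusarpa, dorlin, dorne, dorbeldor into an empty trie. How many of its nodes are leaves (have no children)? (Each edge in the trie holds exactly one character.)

Leaves are exactly the stored words that no other stored word extends.
Those words: "dorbelbelka", "dorbeldor", "dordor", "dorfenmi", "dorfentasar", "dorlin", "dorlusarpa", "dormorde", "dorne", "dorromi", "lingal", "runvenvi"
Leaf count: 12

12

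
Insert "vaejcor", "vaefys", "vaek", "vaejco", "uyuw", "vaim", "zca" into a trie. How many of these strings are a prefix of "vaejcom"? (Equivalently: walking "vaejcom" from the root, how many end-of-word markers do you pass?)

1

Traverse "vaejcom" character by character; count nodes along the way that are marked as word ends.
Prefixes of the query that are stored words: "vaejco"
Count: 1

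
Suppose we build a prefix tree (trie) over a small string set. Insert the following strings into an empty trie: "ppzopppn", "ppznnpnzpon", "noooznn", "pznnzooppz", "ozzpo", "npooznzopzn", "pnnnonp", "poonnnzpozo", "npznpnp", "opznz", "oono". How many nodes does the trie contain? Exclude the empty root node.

75

For each word, the new-node count is its length minus the longest prefix already in the trie:
  "ppzopppn" → 8 new (p, p, z, o, p, p, p, n)
  "ppznnpnzpon" → prefix "ppz" already present; 8 new (n, n, p, n, z, p, o, n)
  "noooznn" → 7 new (n, o, o, o, z, n, n)
  "pznnzooppz" → prefix "p" already present; 9 new (z, n, n, z, o, o, p, p, z)
  "ozzpo" → 5 new (o, z, z, p, o)
  "npooznzopzn" → prefix "n" already present; 10 new (p, o, o, z, n, z, o, p, z, n)
  "pnnnonp" → prefix "p" already present; 6 new (n, n, n, o, n, p)
  "poonnnzpozo" → prefix "p" already present; 10 new (o, o, n, n, n, z, p, o, z, o)
  "npznpnp" → prefix "np" already present; 5 new (z, n, p, n, p)
  "opznz" → prefix "o" already present; 4 new (p, z, n, z)
  "oono" → prefix "o" already present; 3 new (o, n, o)
Total nodes = 8 + 8 + 7 + 9 + 5 + 10 + 6 + 10 + 5 + 4 + 3 = 75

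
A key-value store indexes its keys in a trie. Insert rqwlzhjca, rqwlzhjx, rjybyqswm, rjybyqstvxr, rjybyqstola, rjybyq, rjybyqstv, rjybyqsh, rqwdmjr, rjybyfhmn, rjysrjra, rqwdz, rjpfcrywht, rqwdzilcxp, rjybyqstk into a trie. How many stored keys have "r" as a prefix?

Traverse to the node for "r", then collect every word in that subtree.
Words under "r": rjpfcrywht, rjybyfhmn, rjybyq, rjybyqsh, rjybyqstk, rjybyqstola, rjybyqstv, rjybyqstvxr, rjybyqswm, rjysrjra, rqwdmjr, rqwdz, rqwdzilcxp, rqwlzhjca, rqwlzhjx
Count: 15

15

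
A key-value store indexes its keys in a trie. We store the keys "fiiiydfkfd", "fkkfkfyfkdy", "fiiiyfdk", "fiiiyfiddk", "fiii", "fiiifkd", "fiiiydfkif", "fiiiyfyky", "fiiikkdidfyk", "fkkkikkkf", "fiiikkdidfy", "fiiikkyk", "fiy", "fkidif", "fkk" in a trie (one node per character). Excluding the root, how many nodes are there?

Count nodes per top-level branch (shared prefixes stored once):
  'f'-branch (fiii, fiiifkd, fiiikkdidfy, fiiikkdidfyk, fiiikkyk, fiiiydfkfd, fiiiydfkif, fiiiyfdk, fiiiyfiddk, fiiiyfyky, fiy, fkidif, fkk, fkkfkfyfkdy, fkkkikkkf): 56 nodes
Sum: 56

56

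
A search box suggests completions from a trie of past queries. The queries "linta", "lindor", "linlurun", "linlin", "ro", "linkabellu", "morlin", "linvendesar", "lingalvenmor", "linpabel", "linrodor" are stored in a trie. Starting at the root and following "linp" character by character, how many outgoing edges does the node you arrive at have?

Follow the path "linp" to its node, then look at its outgoing edges.
Distinct next characters after "linp": a.
That node has 1 child edge.

1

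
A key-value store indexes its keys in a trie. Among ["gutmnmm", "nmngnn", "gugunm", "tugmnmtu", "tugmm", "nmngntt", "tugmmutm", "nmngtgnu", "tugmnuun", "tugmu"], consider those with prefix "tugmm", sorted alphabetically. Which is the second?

DFS of the "tugmm" subtree visits, in order: "tugmm", "tugmmutm"
Position 2: tugmmutm

tugmmutm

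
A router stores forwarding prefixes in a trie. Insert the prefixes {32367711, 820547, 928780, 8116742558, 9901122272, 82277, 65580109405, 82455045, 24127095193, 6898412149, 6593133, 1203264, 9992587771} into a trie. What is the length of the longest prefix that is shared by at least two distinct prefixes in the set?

Look for the deepest trie node that still has at least two words in its subtree.
e.g. "65580109405" and "6593133" share the prefix "65" of length 2; no pair shares a longer one.
Longest shared-prefix length: 2

2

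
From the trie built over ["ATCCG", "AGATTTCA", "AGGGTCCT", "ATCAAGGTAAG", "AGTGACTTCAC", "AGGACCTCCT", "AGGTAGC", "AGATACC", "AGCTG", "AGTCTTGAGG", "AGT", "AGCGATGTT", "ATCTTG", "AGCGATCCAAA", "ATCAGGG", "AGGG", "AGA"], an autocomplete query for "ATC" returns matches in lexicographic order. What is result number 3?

ATCCG

DFS of the "ATC" subtree visits, in order: "ATCAAGGTAAG", "ATCAGGG", "ATCCG", "ATCTTG"
Position 3: ATCCG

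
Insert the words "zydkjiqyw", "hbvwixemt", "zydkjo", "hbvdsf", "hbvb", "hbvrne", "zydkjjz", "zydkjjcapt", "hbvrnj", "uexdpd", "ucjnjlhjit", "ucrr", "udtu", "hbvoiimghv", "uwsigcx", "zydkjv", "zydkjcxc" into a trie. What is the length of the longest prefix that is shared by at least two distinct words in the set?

6

Equivalently: take the maximum, over all pairs, of their longest common prefix length.
e.g. "zydkjjcapt" and "zydkjjz" share the prefix "zydkjj" of length 6; no pair shares a longer one.
Longest shared-prefix length: 6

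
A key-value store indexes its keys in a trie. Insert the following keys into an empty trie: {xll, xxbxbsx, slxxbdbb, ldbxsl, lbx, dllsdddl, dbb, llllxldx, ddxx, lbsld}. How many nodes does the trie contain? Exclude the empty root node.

48

Count nodes per top-level branch (shared prefixes stored once):
  'd'-branch (dbb, ddxx, dllsdddl): 13 nodes
  'l'-branch (lbsld, lbx, ldbxsl, llllxldx): 18 nodes
  's'-branch (slxxbdbb): 8 nodes
  'x'-branch (xll, xxbxbsx): 9 nodes
Sum: 48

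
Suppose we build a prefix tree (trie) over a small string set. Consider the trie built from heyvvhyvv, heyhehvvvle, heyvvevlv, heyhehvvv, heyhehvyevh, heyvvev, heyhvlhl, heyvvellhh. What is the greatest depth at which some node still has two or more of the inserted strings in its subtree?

9

The deepest shared node is where two words last agree before diverging.
"heyhehvvv" and "heyhehvvvle" agree on "heyhehvvv" (9 characters) before diverging; nothing deeper is shared.
Longest shared-prefix length: 9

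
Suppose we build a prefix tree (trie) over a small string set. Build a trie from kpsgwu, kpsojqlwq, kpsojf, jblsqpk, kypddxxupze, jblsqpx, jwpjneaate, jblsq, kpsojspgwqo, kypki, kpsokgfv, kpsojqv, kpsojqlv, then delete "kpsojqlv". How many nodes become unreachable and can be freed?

1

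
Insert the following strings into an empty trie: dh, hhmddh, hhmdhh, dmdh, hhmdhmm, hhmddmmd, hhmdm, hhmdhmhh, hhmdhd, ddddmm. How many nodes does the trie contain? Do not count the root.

Count nodes per top-level branch (shared prefixes stored once):
  'd'-branch (ddddmm, dh, dmdh): 10 nodes
  'h'-branch (hhmddh, hhmddmmd, hhmdhd, hhmdhh, hhmdhmhh, hhmdhmm, hhmdm): 17 nodes
Sum: 27

27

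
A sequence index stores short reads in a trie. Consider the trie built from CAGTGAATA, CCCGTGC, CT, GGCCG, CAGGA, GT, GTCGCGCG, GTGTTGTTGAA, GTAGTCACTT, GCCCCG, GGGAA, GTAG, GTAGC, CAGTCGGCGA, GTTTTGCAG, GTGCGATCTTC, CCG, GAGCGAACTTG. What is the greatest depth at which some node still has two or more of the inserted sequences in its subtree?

Look for the deepest trie node that still has at least two words in its subtree.
e.g. "CAGTCGGCGA" and "CAGTGAATA" share the prefix "CAGT" of length 4; no pair shares a longer one.
Longest shared-prefix length: 4

4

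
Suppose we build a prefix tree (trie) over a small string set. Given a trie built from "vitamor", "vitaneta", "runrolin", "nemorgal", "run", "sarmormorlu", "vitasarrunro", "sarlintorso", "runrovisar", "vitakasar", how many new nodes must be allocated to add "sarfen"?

3

Walking "sarfen" from the root, the first 3 characters ("sar") follow existing edges; "f" is the first miss.
Each of the 3 remaining characters creates one node.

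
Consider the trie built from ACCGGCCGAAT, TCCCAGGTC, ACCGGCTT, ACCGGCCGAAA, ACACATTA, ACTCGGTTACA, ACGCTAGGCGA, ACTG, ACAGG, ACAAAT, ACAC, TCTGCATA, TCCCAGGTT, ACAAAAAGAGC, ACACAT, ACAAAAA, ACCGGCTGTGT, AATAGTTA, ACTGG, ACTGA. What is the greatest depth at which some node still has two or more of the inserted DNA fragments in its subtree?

10

Look for the deepest trie node that still has at least two words in its subtree.
e.g. "ACCGGCCGAAA" and "ACCGGCCGAAT" share the prefix "ACCGGCCGAA" of length 10; no pair shares a longer one.
Longest shared-prefix length: 10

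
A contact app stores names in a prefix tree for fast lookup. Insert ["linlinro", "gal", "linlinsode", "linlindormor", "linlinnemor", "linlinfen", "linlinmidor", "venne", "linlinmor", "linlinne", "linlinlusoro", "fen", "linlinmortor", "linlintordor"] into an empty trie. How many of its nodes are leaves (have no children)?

Leaves are exactly the stored words that no other stored word extends.
Those words: "fen", "gal", "linlindormor", "linlinfen", "linlinlusoro", "linlinmidor", "linlinmortor", "linlinnemor", "linlinro", "linlinsode", "linlintordor", "venne"
Leaf count: 12

12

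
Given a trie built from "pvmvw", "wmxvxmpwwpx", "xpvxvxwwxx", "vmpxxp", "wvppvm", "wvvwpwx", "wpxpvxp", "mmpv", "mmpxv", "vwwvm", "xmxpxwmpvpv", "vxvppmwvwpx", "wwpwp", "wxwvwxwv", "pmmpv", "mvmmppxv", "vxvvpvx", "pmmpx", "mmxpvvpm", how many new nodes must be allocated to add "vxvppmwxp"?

The longest prefix of "vxvppmwxp" already in the trie is "vxvppmw" (length 7).
New nodes needed: |"vxvppmwxp"| − 7 = 9 − 7 = 2.

2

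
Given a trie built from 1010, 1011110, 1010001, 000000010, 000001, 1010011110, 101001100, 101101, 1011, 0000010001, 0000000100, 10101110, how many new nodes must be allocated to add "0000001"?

The longest prefix of "0000001" already in the trie is "000000" (length 6).
New nodes needed: |"0000001"| − 6 = 7 − 6 = 1.

1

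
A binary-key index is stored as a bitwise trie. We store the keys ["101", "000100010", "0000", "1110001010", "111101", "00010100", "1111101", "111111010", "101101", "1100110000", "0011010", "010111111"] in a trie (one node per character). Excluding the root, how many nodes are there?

For each word, the new-node count is its length minus the longest prefix already in the trie:
  "101" → 3 new (1, 0, 1)
  "000100010" → 9 new (0, 0, 0, 1, 0, 0, 0, 1, 0)
  "0000" → prefix "000" already present; 1 new (0)
  "1110001010" → prefix "1" already present; 9 new (1, 1, 0, 0, 0, 1, 0, 1, 0)
  "111101" → prefix "111" already present; 3 new (1, 0, 1)
  "00010100" → prefix "00010" already present; 3 new (1, 0, 0)
  "1111101" → prefix "1111" already present; 3 new (1, 0, 1)
  "111111010" → prefix "11111" already present; 4 new (1, 0, 1, 0)
  "101101" → prefix "101" already present; 3 new (1, 0, 1)
  "1100110000" → prefix "11" already present; 8 new (0, 0, 1, 1, 0, 0, 0, 0)
  "0011010" → prefix "00" already present; 5 new (1, 1, 0, 1, 0)
  "010111111" → prefix "0" already present; 8 new (1, 0, 1, 1, 1, 1, 1, 1)
Total nodes = 3 + 9 + 1 + 9 + 3 + 3 + 3 + 4 + 3 + 8 + 5 + 8 = 59

59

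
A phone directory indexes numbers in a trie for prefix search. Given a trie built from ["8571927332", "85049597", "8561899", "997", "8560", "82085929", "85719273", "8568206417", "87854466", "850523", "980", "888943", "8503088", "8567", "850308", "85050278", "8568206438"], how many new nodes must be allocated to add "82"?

0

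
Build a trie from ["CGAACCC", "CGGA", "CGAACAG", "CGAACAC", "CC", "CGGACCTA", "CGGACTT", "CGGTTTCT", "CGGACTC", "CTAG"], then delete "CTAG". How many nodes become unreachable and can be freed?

A node on "CTAG"'s path can go only if nothing else ends at it or branches off below it.
The suffix "TAG" (3 nodes) is used only by "CTAG"; the node for "C" still has the child "G", so pruning stops there.
Nodes removed: 3

3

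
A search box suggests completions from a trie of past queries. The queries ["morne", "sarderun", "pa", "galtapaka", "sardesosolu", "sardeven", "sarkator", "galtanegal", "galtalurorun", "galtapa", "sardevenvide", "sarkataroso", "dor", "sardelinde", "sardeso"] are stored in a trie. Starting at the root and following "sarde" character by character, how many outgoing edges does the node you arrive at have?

4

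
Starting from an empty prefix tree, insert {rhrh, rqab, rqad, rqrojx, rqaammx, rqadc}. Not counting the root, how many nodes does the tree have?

Trie structure (* marks end of a word):
(root)
└─ r
   ├─ h
   │  └─ r
   │     └─ h *
   └─ q
      ├─ a
      │  ├─ a
      │  │  └─ m
      │  │     └─ m
      │  │        └─ x *
      │  ├─ b *
      │  └─ d *
      │     └─ c *
      └─ r
         └─ o
            └─ j
               └─ x *
Counting every labelled node above: 17.

17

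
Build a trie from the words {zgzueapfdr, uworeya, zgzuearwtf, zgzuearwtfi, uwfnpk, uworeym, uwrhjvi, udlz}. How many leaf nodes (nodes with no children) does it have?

Leaves are exactly the stored words that no other stored word extends.
Those words: "udlz", "uwfnpk", "uworeya", "uworeym", "uwrhjvi", "zgzueapfdr", "zgzuearwtfi"
Leaf count: 7

7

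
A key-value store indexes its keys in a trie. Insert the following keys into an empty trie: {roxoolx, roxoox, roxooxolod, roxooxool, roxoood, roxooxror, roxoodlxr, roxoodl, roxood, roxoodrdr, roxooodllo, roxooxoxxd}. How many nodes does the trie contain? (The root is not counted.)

32

Trace insertions, counting only characters that open a new branch:
  "roxoolx" → 7 new (r, o, x, o, o, l, x)
  "roxoox" → prefix "roxoo" already present; 1 new (x)
  "roxooxolod" → prefix "roxoox" already present; 4 new (o, l, o, d)
  "roxooxool" → prefix "roxooxo" already present; 2 new (o, l)
  "roxoood" → prefix "roxoo" already present; 2 new (o, d)
  "roxooxror" → prefix "roxoox" already present; 3 new (r, o, r)
  "roxoodlxr" → prefix "roxoo" already present; 4 new (d, l, x, r)
  "roxoodl" → prefix "roxoodl" already present; 0 new (none)
  "roxood" → prefix "roxood" already present; 0 new (none)
  "roxoodrdr" → prefix "roxood" already present; 3 new (r, d, r)
  "roxooodllo" → prefix "roxoood" already present; 3 new (l, l, o)
  "roxooxoxxd" → prefix "roxooxo" already present; 3 new (x, x, d)
Total nodes = 7 + 1 + 4 + 2 + 2 + 3 + 4 + 0 + 0 + 3 + 3 + 3 = 32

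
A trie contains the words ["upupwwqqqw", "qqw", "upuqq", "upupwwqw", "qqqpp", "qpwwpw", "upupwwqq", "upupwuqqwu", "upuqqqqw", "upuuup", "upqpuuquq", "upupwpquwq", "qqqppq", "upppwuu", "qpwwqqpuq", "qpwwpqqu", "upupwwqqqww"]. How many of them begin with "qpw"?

Walk to "qpw"; the words in its subtree are exactly those with that prefix.
Matches: "qpwwpqqu", "qpwwpw", "qpwwqqpuq"
Count: 3

3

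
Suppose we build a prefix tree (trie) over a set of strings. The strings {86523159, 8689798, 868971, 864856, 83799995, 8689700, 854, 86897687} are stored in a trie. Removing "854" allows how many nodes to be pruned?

Walk "854" from the leaf back toward the root, removing each node that no remaining word uses.
The suffix "54" (2 nodes) is used only by "854"; the node for "8" still has the child "6", so pruning stops there.
Nodes removed: 2

2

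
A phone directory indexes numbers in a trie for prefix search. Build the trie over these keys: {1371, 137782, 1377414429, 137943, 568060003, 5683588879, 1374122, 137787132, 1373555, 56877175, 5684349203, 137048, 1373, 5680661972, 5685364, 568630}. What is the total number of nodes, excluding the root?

71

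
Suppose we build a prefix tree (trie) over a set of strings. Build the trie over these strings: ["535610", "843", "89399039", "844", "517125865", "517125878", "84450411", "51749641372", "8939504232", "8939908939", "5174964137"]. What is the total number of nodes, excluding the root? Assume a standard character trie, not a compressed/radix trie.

50

For each word, the new-node count is its length minus the longest prefix already in the trie:
  "535610" → 6 new (5, 3, 5, 6, 1, 0)
  "843" → 3 new (8, 4, 3)
  "89399039" → prefix "8" already present; 7 new (9, 3, 9, 9, 0, 3, 9)
  "844" → prefix "84" already present; 1 new (4)
  "517125865" → prefix "5" already present; 8 new (1, 7, 1, 2, 5, 8, 6, 5)
  "517125878" → prefix "5171258" already present; 2 new (7, 8)
  "84450411" → prefix "844" already present; 5 new (5, 0, 4, 1, 1)
  "51749641372" → prefix "517" already present; 8 new (4, 9, 6, 4, 1, 3, 7, 2)
  "8939504232" → prefix "8939" already present; 6 new (5, 0, 4, 2, 3, 2)
  "8939908939" → prefix "893990" already present; 4 new (8, 9, 3, 9)
  "5174964137" → prefix "5174964137" already present; 0 new (none)
Total nodes = 6 + 3 + 7 + 1 + 8 + 2 + 5 + 8 + 6 + 4 + 0 = 50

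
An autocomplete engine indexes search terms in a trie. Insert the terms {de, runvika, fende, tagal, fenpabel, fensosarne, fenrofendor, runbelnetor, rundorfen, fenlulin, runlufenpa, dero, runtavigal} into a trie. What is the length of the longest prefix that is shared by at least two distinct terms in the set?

Equivalently: take the maximum, over all pairs, of their longest common prefix length.
e.g. "fende" and "fenlulin" share the prefix "fen" of length 3; no pair shares a longer one.
Longest shared-prefix length: 3

3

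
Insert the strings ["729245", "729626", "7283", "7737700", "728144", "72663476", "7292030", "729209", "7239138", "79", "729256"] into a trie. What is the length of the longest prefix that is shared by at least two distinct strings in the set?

5

Equivalently: take the maximum, over all pairs, of their longest common prefix length.
"7292030" and "729209" agree on "72920" (5 characters) before diverging; nothing deeper is shared.
Longest shared-prefix length: 5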